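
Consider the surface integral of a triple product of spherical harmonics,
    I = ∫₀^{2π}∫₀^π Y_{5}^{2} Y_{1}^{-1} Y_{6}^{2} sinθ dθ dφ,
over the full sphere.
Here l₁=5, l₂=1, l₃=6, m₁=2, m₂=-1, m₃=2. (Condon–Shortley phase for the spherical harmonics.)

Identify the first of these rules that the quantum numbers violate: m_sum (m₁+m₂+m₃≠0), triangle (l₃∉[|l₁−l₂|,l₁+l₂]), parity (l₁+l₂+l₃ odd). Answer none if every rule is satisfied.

m_sum

m₁+m₂+m₃ = 2 − 1 + 2 = 3  ✗
triangle: |5−1|=4 ≤ l₃=6 ≤ 5+1=6
parity: l₁+l₂+l₃ = 12 is even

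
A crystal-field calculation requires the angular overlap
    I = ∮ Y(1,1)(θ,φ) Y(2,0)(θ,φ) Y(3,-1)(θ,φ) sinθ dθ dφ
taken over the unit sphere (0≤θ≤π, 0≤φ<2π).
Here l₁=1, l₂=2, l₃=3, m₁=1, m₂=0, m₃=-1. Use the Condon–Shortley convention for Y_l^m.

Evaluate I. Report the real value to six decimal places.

-0.202301

m-sum 0 ✓  L=6 even ✓  1≤3≤3 ✓
Π(2lᵢ+1) = 3×5×7 = 105
triangle coeff Δ(1,2,3) = 1/105
Σ_t [0,0]: t=0:+1/4 = 1/4
(3j)²=3/35 [(1 2 3; 0 0 0)], sign=-1
Σ_t [0,0]: t=0:+1/8 = 1/8
(3j)²=2/35 [(1 2 3; 1 0 -1)], sign=+1
⇒ 4πI² = 18/35
I = (-1)√(18/35/(4π)) = -0.20230066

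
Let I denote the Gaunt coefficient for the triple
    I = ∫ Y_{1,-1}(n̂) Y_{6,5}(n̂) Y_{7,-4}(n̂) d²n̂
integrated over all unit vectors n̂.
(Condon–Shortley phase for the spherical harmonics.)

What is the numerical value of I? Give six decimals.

m-sum 0 ✓  L=14 even ✓  5≤7≤7 ✓
Π(2lᵢ+1) = 3×13×15 = 585
triangle coeff Δ(1,6,7) = 1/1365
Σ_t [0,0]: t=0:+1/518400 = 1/518400
(3j)²=7/195 [(1 6 7; 0 0 0)], sign=-1
Σ_t [0,0]: t=0:+1/79833600 = 1/79833600
(3j)²=1/455 [(1 6 7; -1 5 -4)], sign=-1
⇒ 4πI² = 3/65
I = (+1)√(3/65/(4π)) = 0.06060368

0.060604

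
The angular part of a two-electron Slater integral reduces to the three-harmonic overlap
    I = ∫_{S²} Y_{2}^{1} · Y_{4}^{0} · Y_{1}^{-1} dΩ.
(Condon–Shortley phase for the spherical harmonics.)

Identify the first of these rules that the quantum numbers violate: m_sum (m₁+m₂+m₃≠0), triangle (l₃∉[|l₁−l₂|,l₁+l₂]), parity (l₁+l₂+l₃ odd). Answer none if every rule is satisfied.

Σmᵢ = 0  ✓
l₃∈[|l₁−l₂|,l₁+l₂]=[2,6], have l₃=1  ✗
Σlᵢ = 7 ⇒ odd

triangle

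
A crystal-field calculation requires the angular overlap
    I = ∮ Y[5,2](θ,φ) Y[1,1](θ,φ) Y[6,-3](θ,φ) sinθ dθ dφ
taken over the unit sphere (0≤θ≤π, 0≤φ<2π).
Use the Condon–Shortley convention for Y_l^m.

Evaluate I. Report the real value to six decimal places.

-0.245154

Checks pass: Σm=0; 12 even; l₃=6∈[4,6].
(2·5+1)(2·1+1)(2·6+1) = 429
Δ: 0! 10! 2! / 13! → 1/858
sum: t=0:+1/14400 = 1/14400
3j²(5 1 6; 0 0 0) = Δ·Π!·Σ² = 6/143  (sign +1)
sum: t=0:+1/60480 = 1/60480
3j²(5 1 6; 2 1 -3) = Δ·Π!·Σ² = 6/143  (sign -1)
combine: 4πI² = 429·6/143·6/143 = 108/143
take √, sign -1: I = -0.24515397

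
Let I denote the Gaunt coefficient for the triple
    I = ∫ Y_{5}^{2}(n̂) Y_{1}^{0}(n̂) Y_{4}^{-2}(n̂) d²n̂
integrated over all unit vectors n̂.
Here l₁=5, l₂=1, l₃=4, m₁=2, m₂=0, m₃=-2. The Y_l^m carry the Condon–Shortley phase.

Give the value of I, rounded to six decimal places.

0.225034

Rules hold: Σm=0, L=10 even, 4≤4≤6.
N = 11·3·9 = 297
Δ = 2!·8!·0!/11! = 1/495
Racah Σ t=1..1: t=1:−1/576 = -1/576
⇒ 3j(5 1 4; 0 0 0)² = 5/99, sgn -1
Racah Σ t=1..1: t=1:−1/1440 = -1/1440
⇒ 3j(5 1 4; 2 0 -2)² = 7/165, sgn -1
4πI² = N·(3j₀)²·(3jₘ)² = 7/11
I = +1·√(0.636364/4π) = 0.22503380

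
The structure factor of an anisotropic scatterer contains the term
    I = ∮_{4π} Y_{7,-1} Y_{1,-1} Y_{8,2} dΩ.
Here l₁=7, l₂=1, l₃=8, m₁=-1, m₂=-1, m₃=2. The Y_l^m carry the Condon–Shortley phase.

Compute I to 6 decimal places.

0.205254

Rules hold: Σm=0, L=16 even, 6≤8≤8.
N = 15·3·17 = 765
Δ = 0!·14!·2!/17! = 1/2040
Racah Σ t=0..0: t=0:+1/25401600 = 1/25401600
⇒ 3j(7 1 8; 0 0 0)² = 8/255, sgn +1
Racah Σ t=0..0: t=0:+1/58060800 = 1/58060800
⇒ 3j(7 1 8; -1 -1 2)² = 3/136, sgn +1
4πI² = N·(3j₀)²·(3jₘ)² = 9/17
I = +1·√(0.529412/4π) = 0.20525411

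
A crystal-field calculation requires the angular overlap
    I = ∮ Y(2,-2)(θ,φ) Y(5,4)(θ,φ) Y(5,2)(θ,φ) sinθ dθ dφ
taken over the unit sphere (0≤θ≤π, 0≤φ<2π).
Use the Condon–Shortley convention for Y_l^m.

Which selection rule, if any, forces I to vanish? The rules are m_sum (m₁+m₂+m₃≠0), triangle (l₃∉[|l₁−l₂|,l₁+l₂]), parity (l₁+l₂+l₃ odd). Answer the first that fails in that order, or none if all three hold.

Σmᵢ = 4  ✗
l₃∈[|l₁−l₂|,l₁+l₂]=[3,7], have l₃=5
Σlᵢ = 12 ⇒ even

m_sum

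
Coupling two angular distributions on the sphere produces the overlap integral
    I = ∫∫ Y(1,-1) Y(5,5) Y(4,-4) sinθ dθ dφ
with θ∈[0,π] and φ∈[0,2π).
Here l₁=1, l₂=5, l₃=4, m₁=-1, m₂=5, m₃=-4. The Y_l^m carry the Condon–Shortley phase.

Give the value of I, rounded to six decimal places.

-0.329416

Rules hold: Σm=0, L=10 even, 4≤4≤6.
N = 3·11·9 = 297
Δ = 2!·0!·8!/11! = 1/495
Racah Σ t=1..1: t=1:−1/576 = -1/576
⇒ 3j(1 5 4; 0 0 0)² = 5/99, sgn -1
Racah Σ t=2..2: t=2:+1/80640 = 1/80640
⇒ 3j(1 5 4; -1 5 -4)² = 1/11, sgn +1
4πI² = N·(3j₀)²·(3jₘ)² = 15/11
I = -1·√(1.36364/4π) = -0.32941575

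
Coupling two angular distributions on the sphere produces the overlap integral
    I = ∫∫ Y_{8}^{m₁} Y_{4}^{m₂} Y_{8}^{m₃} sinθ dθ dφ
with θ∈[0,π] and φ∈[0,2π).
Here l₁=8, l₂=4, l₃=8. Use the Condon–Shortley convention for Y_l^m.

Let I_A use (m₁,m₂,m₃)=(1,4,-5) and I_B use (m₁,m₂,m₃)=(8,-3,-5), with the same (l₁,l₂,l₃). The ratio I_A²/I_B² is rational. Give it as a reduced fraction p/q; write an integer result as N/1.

l's match ⇒ only the (l;m) 3-j factors differ between A and B.
A: triangle coeff Δ(8,4,8) = 1/185175900; Σ_t [4,4]: t=4:+1/1254113280 = 1/1254113280; (3j)²=55/5814 [(8 4 8; 1 4 -5)], sign=-1
B: triangle coeff Δ(8,4,8) = 1/185175900; Σ_t [0,0]: t=0:+1/68976230400 = 1/68976230400; (3j)²=13/2907 [(8 4 8; 8 -3 -5)], sign=-1
I_A²/I_B² = (55/5814)/(13/2907) = 55/26

55/26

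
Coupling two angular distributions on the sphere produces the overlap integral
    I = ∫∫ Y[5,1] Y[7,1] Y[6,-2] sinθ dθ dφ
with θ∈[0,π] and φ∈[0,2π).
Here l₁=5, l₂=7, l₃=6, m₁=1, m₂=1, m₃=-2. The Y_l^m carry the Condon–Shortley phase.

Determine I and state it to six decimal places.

0.103809

m-sum 0 ✓  L=18 even ✓  2≤6≤12 ✓
Π(2lᵢ+1) = 11×15×13 = 2145
triangle coeff Δ(5,7,6) = 1/174594420
Σ_t [1,5]: t=1:−1/4147200 t=2:+1/207360 t=3:−1/82944 t=4:+1/207360 t=5:−1/4147200 = -1/345600
(3j)²=420/46189 [(5 7 6; 0 0 0)], sign=-1
Σ_t [0,4]: t=0:+1/696729600 t=1:−1/3628800 t=2:+1/276480 t=3:−1/155520 t=4:+1/663552 = -367/232243200
(3j)²=134689/19399380 [(5 7 6; 1 1 -2)], sign=-1
⇒ 4πI² = 2020335/14919047
I = (+1)√(2020335/14919047/(4π)) = 0.10380929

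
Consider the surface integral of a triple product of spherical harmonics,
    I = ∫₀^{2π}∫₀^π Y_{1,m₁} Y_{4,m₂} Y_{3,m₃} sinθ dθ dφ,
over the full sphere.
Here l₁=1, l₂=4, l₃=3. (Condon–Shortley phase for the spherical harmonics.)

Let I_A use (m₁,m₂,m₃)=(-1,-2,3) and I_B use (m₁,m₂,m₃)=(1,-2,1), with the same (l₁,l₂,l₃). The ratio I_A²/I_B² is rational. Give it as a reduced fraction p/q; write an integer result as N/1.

l's match ⇒ only the (l;m) 3-j factors differ between A and B.
A: triangle coeff Δ(1,4,3) = 1/252; Σ_t [2,2]: t=2:+1/1440 = 1/1440; (3j)²=1/252 [(1 4 3; -1 -2 3)], sign=+1
B: triangle coeff Δ(1,4,3) = 1/252; Σ_t [0,0]: t=0:+1/96 = 1/96; (3j)²=5/84 [(1 4 3; 1 -2 1)], sign=+1
I_A²/I_B² = (1/252)/(5/84) = 1/15

1/15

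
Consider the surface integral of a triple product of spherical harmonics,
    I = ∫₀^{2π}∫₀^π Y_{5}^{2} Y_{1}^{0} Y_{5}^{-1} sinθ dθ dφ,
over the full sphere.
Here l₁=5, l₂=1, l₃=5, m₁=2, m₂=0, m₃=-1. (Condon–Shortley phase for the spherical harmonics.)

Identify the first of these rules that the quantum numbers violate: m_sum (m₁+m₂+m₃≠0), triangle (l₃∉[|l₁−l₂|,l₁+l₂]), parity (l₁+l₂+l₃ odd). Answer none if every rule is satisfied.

m_sum

Σmᵢ = 1  ✗
l₃∈[|l₁−l₂|,l₁+l₂]=[4,6], have l₃=5
Σlᵢ = 11 ⇒ odd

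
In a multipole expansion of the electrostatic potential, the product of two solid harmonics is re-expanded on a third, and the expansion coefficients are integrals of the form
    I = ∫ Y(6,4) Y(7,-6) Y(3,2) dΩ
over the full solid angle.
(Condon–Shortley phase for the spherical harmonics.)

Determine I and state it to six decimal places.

0.183421

Rules hold: Σm=0, L=16 even, 1≤3≤13.
N = 13·15·7 = 1365
Δ = 10!·2!·4!/17! = 1/2042040
Racah Σ t=4..6: t=4:+1/207360 t=5:−1/57600 t=6:+1/207360 = -1/129600
⇒ 3j(6 7 3; 0 0 0)² = 168/12155, sgn +1
Racah Σ t=0..1: t=0:+1/43545600 t=1:−1/8709120 = -1/10886400
⇒ 3j(6 7 3; 4 -6 2)² = 8/357, sgn +1
4πI² = N·(3j₀)²·(3jₘ)² = 1344/3179
I = +1·√(0.422774/4π) = 0.18342116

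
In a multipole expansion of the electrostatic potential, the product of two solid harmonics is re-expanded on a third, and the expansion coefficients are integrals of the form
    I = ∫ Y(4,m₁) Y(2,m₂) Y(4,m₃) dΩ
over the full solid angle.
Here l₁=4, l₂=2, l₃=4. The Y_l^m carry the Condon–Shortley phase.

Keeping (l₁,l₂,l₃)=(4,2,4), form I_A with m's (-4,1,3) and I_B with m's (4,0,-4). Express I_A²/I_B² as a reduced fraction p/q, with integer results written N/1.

3/4

Shared (l₁,l₂,l₃)=(4,2,4): N and (l;000)² cancel in I_A²/I_B².
A: Δ = 2!·6!·2!/11! = 1/13860; Racah Σ t=2..2: t=2:+1/1440 = 1/1440; ⇒ 3j(4 2 4; -4 1 3)² = 7/165, sgn -1
B: Δ = 2!·6!·2!/11! = 1/13860; Racah Σ t=0..0: t=0:+1/2880 = 1/2880; ⇒ 3j(4 2 4; 4 0 -4)² = 28/495, sgn +1
I_A²/I_B² = (7/165)/(28/495) = 3/4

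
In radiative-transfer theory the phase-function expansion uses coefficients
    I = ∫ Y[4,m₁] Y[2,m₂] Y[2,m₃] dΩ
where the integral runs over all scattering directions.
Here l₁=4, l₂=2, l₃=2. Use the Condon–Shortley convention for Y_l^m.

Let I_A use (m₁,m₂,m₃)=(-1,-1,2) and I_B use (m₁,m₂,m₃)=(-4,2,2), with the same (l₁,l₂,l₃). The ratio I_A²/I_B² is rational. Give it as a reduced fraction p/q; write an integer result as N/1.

1/14

Shared (l₁,l₂,l₃)=(4,2,2): N and (l;000)² cancel in I_A²/I_B².
A: Δ = 4!·4!·0!/9! = 1/630; Racah Σ t=1..1: t=1:−1/144 = -1/144; ⇒ 3j(4 2 2; -1 -1 2)² = 1/126, sgn -1
B: Δ = 4!·4!·0!/9! = 1/630; Racah Σ t=4..4: t=4:+1/576 = 1/576; ⇒ 3j(4 2 2; -4 2 2)² = 1/9, sgn +1
I_A²/I_B² = (1/126)/(1/9) = 1/14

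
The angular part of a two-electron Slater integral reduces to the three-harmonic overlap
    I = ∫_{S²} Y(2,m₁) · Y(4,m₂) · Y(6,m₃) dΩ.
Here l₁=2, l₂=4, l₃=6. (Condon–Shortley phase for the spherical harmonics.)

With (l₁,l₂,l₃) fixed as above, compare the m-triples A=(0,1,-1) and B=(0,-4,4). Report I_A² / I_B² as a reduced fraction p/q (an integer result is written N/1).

14/3

Shared (l₁,l₂,l₃)=(2,4,6): N and (l;000)² cancel in I_A²/I_B².
A: Δ = 0!·4!·8!/13! = 1/6435; Racah Σ t=0..0: t=0:+1/2880 = 1/2880; ⇒ 3j(2 4 6; 0 1 -1)² = 14/429, sgn -1
B: Δ = 0!·4!·8!/13! = 1/6435; Racah Σ t=0..0: t=0:+1/161280 = 1/161280; ⇒ 3j(2 4 6; 0 -4 4)² = 1/143, sgn +1
I_A²/I_B² = (14/429)/(1/143) = 14/3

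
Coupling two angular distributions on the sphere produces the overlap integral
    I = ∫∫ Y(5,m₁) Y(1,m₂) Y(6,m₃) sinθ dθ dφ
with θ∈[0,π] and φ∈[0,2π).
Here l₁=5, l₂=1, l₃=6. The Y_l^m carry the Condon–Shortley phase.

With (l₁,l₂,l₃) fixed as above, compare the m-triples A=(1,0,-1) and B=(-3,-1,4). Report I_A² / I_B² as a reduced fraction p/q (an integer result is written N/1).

l's match ⇒ only the (l;m) 3-j factors differ between A and B.
A: triangle coeff Δ(5,1,6) = 1/858; Σ_t [0,0]: t=0:+1/17280 = 1/17280; (3j)²=35/858 [(5 1 6; 1 0 -1)], sign=-1
B: triangle coeff Δ(5,1,6) = 1/858; Σ_t [0,0]: t=0:+1/161280 = 1/161280; (3j)²=15/286 [(5 1 6; -3 -1 4)], sign=+1
I_A²/I_B² = (35/858)/(15/286) = 7/9

7/9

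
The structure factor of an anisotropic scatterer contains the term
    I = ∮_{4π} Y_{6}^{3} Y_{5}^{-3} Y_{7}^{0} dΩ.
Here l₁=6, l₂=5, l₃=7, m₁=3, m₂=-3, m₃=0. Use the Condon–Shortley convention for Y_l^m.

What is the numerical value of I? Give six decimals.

Checks pass: Σm=0; 18 even; l₃=7∈[1,11].
(2·6+1)(2·5+1)(2·7+1) = 2145
Δ: 4! 8! 6! / 19! → 1/174594420
sum: t=0:+1/4147200 t=1:−1/207360 t=2:+1/82944 t=3:−1/207360 t=4:+1/4147200 = 1/345600
3j²(6 5 7; 0 0 0) = Δ·Π!·Σ² = 420/46189  (sign -1)
sum: t=0:+1/829440 t=1:−1/1036800 t=2:+1/14515200 = 1/3225600
3j²(6 5 7; 3 -3 0) = Δ·Π!·Σ² = 567/230945  (sign -1)
combine: 4πI² = 2145·420/46189·567/230945 = 714420/14919047
take √, sign +1: I = 0.06173072

0.061731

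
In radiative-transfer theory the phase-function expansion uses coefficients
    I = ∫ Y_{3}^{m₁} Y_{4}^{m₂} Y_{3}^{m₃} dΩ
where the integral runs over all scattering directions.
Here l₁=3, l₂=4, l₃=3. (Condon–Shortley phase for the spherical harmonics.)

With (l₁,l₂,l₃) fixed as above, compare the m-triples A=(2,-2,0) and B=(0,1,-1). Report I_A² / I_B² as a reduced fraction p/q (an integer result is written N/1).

Shared (l₁,l₂,l₃)=(3,4,3): N and (l;000)² cancel in I_A²/I_B².
A: Δ = 4!·2!·4!/11! = 1/34650; Racah Σ t=0..1: t=0:+1/96 t=1:−1/72 = -1/288; ⇒ 3j(3 4 3; 2 -2 0)² = 1/462, sgn +1
B: Δ = 4!·2!·4!/11! = 1/34650; Racah Σ t=1..3: t=1:−1/288 t=2:+1/24 t=3:−1/48 = 5/288; ⇒ 3j(3 4 3; 0 1 -1)² = 5/462, sgn +1
I_A²/I_B² = (1/462)/(5/462) = 1/5

1/5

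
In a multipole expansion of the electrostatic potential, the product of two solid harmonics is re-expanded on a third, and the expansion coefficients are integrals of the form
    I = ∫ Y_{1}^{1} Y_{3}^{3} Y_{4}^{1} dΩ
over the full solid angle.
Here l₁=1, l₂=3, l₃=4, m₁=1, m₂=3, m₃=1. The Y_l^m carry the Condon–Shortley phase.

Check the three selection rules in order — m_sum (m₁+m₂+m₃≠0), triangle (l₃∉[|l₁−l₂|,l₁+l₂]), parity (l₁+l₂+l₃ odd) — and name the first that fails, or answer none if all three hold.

m_sum

m₁+m₂+m₃ = 1 + 3 + 1 = 5  ✗
triangle: |1−3|=2 ≤ l₃=4 ≤ 1+3=4
parity: l₁+l₂+l₃ = 8 is even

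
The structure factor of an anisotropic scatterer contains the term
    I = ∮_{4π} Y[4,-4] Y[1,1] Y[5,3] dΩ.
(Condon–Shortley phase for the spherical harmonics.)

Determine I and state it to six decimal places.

-0.049106

Checks pass: Σm=0; 10 even; l₃=5∈[3,5].
(2·4+1)(2·1+1)(2·5+1) = 297
Δ: 0! 8! 2! / 11! → 1/495
sum: t=0:+1/576 = 1/576
3j²(4 1 5; 0 0 0) = Δ·Π!·Σ² = 5/99  (sign -1)
sum: t=0:+1/80640 = 1/80640
3j²(4 1 5; -4 1 3) = Δ·Π!·Σ² = 1/495  (sign +1)
combine: 4πI² = 297·5/99·1/495 = 1/33
take √, sign -1: I = -0.04910640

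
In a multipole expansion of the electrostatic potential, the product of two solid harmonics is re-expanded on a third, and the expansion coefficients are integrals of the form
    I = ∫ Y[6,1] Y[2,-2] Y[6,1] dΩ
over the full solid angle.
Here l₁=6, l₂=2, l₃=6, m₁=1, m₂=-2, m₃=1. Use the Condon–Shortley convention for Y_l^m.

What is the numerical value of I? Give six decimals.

0.196649

Checks pass: Σm=0; 14 even; l₃=6∈[4,8].
(2·6+1)(2·2+1)(2·6+1) = 845
Δ: 2! 10! 2! / 15! → 1/90090
sum: t=0:+1/69120 t=1:−1/14400 t=2:+1/69120 = -7/172800
3j²(6 2 6; 0 0 0) = Δ·Π!·Σ² = 14/715  (sign -1)
sum: t=0:+1/57600 = 1/57600
3j²(6 2 6; 1 -2 1) = Δ·Π!·Σ² = 21/715  (sign -1)
combine: 4πI² = 845·14/715·21/715 = 294/605
take √, sign +1: I = 0.19664868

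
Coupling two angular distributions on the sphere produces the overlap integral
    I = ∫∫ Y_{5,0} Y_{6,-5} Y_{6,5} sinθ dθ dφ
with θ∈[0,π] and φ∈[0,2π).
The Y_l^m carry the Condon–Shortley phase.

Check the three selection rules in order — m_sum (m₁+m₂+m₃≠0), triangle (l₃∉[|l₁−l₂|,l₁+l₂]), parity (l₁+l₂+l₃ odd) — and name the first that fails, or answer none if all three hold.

azimuthal sum: 0 − 5 + 5 = 0  ✓
1 ≤ 6 ≤ 11 (triangle on l)  ✓
L = 5 + 6 + 6 = 17 (odd)  ✗

parity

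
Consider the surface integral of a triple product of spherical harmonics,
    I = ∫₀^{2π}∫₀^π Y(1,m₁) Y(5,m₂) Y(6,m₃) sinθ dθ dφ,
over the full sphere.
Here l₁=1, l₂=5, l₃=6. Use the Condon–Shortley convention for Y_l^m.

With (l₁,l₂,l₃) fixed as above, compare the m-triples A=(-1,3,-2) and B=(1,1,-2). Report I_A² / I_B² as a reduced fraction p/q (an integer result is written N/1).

3/14

Shared (l₁,l₂,l₃)=(1,5,6): N and (l;000)² cancel in I_A²/I_B².
A: Δ = 0!·2!·10!/13! = 1/858; Racah Σ t=0..0: t=0:+1/161280 = 1/161280; ⇒ 3j(1 5 6; -1 3 -2)² = 1/143, sgn +1
B: Δ = 0!·2!·10!/13! = 1/858; Racah Σ t=0..0: t=0:+1/34560 = 1/34560; ⇒ 3j(1 5 6; 1 1 -2)² = 14/429, sgn +1
I_A²/I_B² = (1/143)/(14/429) = 3/14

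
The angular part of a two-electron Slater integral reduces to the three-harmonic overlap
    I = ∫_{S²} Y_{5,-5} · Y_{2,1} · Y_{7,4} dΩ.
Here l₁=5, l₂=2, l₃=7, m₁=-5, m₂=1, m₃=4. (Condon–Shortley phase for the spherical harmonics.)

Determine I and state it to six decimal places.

0.037585

m-sum 0 ✓  L=14 even ✓  3≤7≤7 ✓
Π(2lᵢ+1) = 11×5×15 = 825
triangle coeff Δ(5,2,7) = 1/15015
Σ_t [0,0]: t=0:+1/57600 = 1/57600
(3j)²=21/715 [(5 2 7; 0 0 0)], sign=-1
Σ_t [0,0]: t=0:+1/21772800 = 1/21772800
(3j)²=1/1365 [(5 2 7; -5 1 4)], sign=-1
⇒ 4πI² = 3/169
I = (+1)√(3/169/(4π)) = 0.03758481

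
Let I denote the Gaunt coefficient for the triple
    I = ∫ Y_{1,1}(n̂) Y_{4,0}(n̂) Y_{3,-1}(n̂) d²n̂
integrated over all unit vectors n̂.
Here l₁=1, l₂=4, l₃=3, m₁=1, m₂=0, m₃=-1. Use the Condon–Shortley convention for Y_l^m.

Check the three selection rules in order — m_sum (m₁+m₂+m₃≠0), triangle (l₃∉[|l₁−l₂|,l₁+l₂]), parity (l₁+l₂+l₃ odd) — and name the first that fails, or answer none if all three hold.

Σmᵢ = 0  ✓
l₃∈[|l₁−l₂|,l₁+l₂]=[3,5], have l₃=3  ✓
Σlᵢ = 8 ⇒ even  ✓

none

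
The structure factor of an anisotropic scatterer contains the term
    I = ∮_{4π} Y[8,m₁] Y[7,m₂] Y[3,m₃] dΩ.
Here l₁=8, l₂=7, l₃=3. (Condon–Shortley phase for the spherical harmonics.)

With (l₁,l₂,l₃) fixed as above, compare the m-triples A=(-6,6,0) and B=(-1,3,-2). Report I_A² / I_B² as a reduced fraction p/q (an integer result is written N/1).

Same 8,7,3: normalisation and zero-m 3j drop out of the ratio.
A: Δ: 12! 4! 2! / 19! → 1/5290740; sum: t=11:−1/479001600 t=12:+1/1916006400 = -1/638668800; 3j²(8 7 3; -6 6 0) = Δ·Π!·Σ² = 117/6460  (sign +1)
B: Δ: 12! 4! 2! / 19! → 1/5290740; sum: t=8:+1/11612160 t=9:−1/52254720 = 1/14929920; 3j²(8 7 3; -1 3 -2) = Δ·Π!·Σ² = 1225/75582  (sign -1)
I_A²/I_B² = (117/6460)/(1225/75582) = 13689/12250

13689/12250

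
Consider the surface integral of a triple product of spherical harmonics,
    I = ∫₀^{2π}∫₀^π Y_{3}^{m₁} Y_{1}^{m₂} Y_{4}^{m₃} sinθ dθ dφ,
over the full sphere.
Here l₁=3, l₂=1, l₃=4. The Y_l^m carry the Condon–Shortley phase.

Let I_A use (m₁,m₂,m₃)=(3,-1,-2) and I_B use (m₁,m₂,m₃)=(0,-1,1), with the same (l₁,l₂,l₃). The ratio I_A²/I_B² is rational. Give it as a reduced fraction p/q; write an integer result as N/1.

Same 3,1,4: normalisation and zero-m 3j drop out of the ratio.
A: Δ: 0! 6! 2! / 9! → 1/252; sum: t=0:+1/1440 = 1/1440; 3j²(3 1 4; 3 -1 -2) = Δ·Π!·Σ² = 1/252  (sign +1)
B: Δ: 0! 6! 2! / 9! → 1/252; sum: t=0:+1/72 = 1/72; 3j²(3 1 4; 0 -1 1) = Δ·Π!·Σ² = 5/126  (sign -1)
I_A²/I_B² = (1/252)/(5/126) = 1/10

1/10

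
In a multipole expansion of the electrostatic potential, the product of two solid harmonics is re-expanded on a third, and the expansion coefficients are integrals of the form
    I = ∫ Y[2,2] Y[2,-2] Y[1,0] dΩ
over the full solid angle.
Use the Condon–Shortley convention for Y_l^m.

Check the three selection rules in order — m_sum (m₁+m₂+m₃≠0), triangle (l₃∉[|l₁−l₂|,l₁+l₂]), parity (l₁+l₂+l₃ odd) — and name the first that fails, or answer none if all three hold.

parity

Σmᵢ = 0  ✓
l₃∈[|l₁−l₂|,l₁+l₂]=[0,4], have l₃=1  ✓
Σlᵢ = 5 ⇒ odd  ✗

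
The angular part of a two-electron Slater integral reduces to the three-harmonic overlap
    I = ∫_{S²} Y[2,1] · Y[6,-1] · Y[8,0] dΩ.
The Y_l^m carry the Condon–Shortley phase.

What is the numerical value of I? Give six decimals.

0.179619

Rules hold: Σm=0, L=16 even, 4≤8≤8.
N = 5·13·17 = 1105
Δ = 0!·4!·12!/17! = 1/30940
Racah Σ t=0..0: t=0:+1/2073600 = 1/2073600
⇒ 3j(2 6 8; 0 0 0)² = 28/1105, sgn +1
Racah Σ t=0..0: t=0:+1/3628800 = 1/3628800
⇒ 3j(2 6 8; 1 -1 0)² = 16/1105, sgn +1
4πI² = N·(3j₀)²·(3jₘ)² = 448/1105
I = +1·√(0.40543/4π) = 0.17961927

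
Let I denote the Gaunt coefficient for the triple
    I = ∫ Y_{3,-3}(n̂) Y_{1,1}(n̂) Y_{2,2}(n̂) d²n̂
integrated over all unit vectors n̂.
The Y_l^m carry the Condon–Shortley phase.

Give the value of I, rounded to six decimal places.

-0.319865

m-sum 0 ✓  L=6 even ✓  2≤2≤4 ✓
Π(2lᵢ+1) = 7×3×5 = 105
triangle coeff Δ(3,1,2) = 1/105
Σ_t [1,1]: t=1:−1/4 = -1/4
(3j)²=3/35 [(3 1 2; 0 0 0)], sign=-1
Σ_t [2,2]: t=2:+1/48 = 1/48
(3j)²=1/7 [(3 1 2; -3 1 2)], sign=+1
⇒ 4πI² = 9/7
I = (-1)√(9/7/(4π)) = -0.31986543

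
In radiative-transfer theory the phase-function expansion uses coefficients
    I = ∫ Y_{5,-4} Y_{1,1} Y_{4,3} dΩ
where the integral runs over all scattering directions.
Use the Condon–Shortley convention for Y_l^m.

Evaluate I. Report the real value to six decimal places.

0.294638

Rules hold: Σm=0, L=10 even, 4≤4≤6.
N = 11·3·9 = 297
Δ = 2!·8!·0!/11! = 1/495
Racah Σ t=1..1: t=1:−1/576 = -1/576
⇒ 3j(5 1 4; 0 0 0)² = 5/99, sgn -1
Racah Σ t=2..2: t=2:+1/10080 = 1/10080
⇒ 3j(5 1 4; -4 1 3)² = 4/55, sgn -1
4πI² = N·(3j₀)²·(3jₘ)² = 12/11
I = +1·√(1.09091/4π) = 0.29463840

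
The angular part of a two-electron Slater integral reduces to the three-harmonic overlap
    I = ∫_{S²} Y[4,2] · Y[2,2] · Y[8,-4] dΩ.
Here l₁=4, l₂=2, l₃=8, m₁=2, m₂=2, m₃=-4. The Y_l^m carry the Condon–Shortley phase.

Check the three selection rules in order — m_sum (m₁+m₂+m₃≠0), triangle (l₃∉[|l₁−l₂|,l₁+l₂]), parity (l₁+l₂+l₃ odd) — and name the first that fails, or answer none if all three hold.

triangle

Σmᵢ = 0  ✓
l₃∈[|l₁−l₂|,l₁+l₂]=[2,6], have l₃=8  ✗
Σlᵢ = 14 ⇒ even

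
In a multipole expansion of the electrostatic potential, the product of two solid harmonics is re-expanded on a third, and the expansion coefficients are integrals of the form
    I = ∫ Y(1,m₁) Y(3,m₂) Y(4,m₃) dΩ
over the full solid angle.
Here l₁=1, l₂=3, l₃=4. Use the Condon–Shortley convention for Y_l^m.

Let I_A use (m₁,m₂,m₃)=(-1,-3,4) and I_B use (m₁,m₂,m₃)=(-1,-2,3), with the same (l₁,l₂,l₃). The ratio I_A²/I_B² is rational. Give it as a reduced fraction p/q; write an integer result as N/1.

4/3

Shared (l₁,l₂,l₃)=(1,3,4): N and (l;000)² cancel in I_A²/I_B².
A: Δ = 0!·2!·6!/9! = 1/252; Racah Σ t=0..0: t=0:+1/1440 = 1/1440; ⇒ 3j(1 3 4; -1 -3 4)² = 1/9, sgn +1
B: Δ = 0!·2!·6!/9! = 1/252; Racah Σ t=0..0: t=0:+1/240 = 1/240; ⇒ 3j(1 3 4; -1 -2 3)² = 1/12, sgn -1
I_A²/I_B² = (1/9)/(1/12) = 4/3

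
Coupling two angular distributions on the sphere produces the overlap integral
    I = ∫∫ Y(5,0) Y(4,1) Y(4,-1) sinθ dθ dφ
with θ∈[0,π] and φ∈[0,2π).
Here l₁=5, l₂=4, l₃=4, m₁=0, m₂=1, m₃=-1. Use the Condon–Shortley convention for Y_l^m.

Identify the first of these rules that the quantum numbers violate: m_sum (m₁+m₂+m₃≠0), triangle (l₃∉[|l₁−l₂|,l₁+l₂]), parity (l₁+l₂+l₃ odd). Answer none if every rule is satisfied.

parity

m₁+m₂+m₃ = 0 + 1 − 1 = 0  ✓
triangle: |5−4|=1 ≤ l₃=4 ≤ 5+4=9  ✓
parity: l₁+l₂+l₃ = 13 is odd  ✗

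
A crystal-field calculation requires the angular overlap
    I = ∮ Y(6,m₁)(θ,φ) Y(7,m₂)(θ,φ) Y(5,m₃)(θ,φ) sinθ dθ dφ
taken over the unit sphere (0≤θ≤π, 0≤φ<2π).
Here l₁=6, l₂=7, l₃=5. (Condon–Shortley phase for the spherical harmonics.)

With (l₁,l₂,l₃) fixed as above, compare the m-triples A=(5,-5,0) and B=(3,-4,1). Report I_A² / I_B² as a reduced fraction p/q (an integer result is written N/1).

275/18

Same 6,7,5: normalisation and zero-m 3j drop out of the ratio.
A: Δ: 8! 4! 6! / 19! → 1/174594420; sum: t=0:+1/11612160 t=1:−1/14515200 = 1/58060800; 3j²(6 7 5; 5 -5 0) = Δ·Π!·Σ² = 55/58786  (sign -1)
B: Δ: 8! 4! 6! / 19! → 1/174594420; sum: t=0:+1/8709120 t=1:−1/967680 t=2:+1/1036800 t=3:−1/12441600 = -1/29030400; 3j²(6 7 5; 3 -4 1) = Δ·Π!·Σ² = 9/146965  (sign -1)
I_A²/I_B² = (55/58786)/(9/146965) = 275/18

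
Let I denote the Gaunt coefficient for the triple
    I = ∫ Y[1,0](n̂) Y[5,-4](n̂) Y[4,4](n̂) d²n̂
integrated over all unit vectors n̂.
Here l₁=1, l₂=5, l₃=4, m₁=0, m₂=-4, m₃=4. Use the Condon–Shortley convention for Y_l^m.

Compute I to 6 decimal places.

0.147319

m-sum 0 ✓  L=10 even ✓  4≤4≤6 ✓
Π(2lᵢ+1) = 3×11×9 = 297
triangle coeff Δ(1,5,4) = 1/495
Σ_t [1,1]: t=1:−1/576 = -1/576
(3j)²=5/99 [(1 5 4; 0 0 0)], sign=-1
Σ_t [1,1]: t=1:−1/40320 = -1/40320
(3j)²=1/55 [(1 5 4; 0 -4 4)], sign=-1
⇒ 4πI² = 3/11
I = (+1)√(3/11/(4π)) = 0.14731920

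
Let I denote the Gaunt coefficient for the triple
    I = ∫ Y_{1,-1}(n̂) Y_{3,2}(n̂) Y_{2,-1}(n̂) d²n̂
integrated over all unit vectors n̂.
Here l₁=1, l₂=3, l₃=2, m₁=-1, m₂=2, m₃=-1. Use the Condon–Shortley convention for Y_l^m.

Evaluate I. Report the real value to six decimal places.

0.261169

m-sum 0 ✓  L=6 even ✓  2≤2≤4 ✓
Π(2lᵢ+1) = 3×7×5 = 105
triangle coeff Δ(1,3,2) = 1/105
Σ_t [1,1]: t=1:−1/4 = -1/4
(3j)²=3/35 [(1 3 2; 0 0 0)], sign=-1
Σ_t [2,2]: t=2:+1/12 = 1/12
(3j)²=2/21 [(1 3 2; -1 2 -1)], sign=-1
⇒ 4πI² = 6/7
I = (+1)√(6/7/(4π)) = 0.26116903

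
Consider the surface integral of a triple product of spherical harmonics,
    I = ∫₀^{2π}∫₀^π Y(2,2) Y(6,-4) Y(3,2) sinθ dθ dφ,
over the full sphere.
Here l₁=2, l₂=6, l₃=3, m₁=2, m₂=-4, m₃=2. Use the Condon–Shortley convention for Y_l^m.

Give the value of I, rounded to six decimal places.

0.000000

l₃=3 ∉ [4,8] — triangle fails ⇒ I = 0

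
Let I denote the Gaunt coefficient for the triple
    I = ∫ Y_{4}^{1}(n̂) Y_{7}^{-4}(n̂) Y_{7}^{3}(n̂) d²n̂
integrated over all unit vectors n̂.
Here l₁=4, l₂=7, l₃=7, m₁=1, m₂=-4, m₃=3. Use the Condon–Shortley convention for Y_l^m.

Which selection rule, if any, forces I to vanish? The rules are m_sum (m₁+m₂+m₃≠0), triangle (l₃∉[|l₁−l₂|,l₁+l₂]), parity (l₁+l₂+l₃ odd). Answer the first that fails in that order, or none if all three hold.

m₁+m₂+m₃ = 1 − 4 + 3 = 0  ✓
triangle: |4−7|=3 ≤ l₃=7 ≤ 4+7=11  ✓
parity: l₁+l₂+l₃ = 18 is even  ✓

none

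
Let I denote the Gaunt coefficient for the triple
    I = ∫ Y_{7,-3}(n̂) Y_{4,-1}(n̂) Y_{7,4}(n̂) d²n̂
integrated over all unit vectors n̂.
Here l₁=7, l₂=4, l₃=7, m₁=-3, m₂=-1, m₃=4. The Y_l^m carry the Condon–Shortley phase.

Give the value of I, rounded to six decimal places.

Rules hold: Σm=0, L=18 even, 3≤7≤11.
N = 15·9·15 = 2025
Δ = 4!·10!·4!/19! = 1/58198140
Racah Σ t=0..4: t=0:+1/17418240 t=1:−1/622080 t=2:+1/230400 t=3:−1/622080 t=4:+1/17418240 = 1/806400
⇒ 3j(7 4 7; 0 0 0)² = 2268/230945, sgn -1
Racah Σ t=0..3: t=0:+1/522547200 t=1:−1/8709120 t=2:+1/1935360 t=3:−1/4354560 = 13/74649600
⇒ 3j(7 4 7; -3 -1 4)² = 91/11628, sgn -1
4πI² = N·(3j₀)²·(3jₘ)² = 178605/1147619
I = +1·√(0.155631/4π) = 0.11128663

0.111287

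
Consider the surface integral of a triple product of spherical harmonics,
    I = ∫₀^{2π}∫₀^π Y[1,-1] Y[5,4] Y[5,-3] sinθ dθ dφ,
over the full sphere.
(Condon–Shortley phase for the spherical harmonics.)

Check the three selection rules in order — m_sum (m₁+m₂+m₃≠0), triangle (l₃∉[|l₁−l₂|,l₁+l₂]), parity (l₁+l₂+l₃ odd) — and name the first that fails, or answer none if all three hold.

parity

m₁+m₂+m₃ = -1 + 4 − 3 = 0  ✓
triangle: |1−5|=4 ≤ l₃=5 ≤ 1+5=6  ✓
parity: l₁+l₂+l₃ = 11 is odd  ✗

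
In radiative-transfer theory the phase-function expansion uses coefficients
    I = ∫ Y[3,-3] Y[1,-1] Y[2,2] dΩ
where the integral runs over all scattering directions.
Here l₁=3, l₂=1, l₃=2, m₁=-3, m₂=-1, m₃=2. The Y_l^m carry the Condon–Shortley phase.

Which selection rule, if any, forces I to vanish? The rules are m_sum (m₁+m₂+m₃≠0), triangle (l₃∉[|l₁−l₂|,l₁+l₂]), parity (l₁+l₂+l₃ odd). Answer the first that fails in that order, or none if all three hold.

azimuthal sum: -3 − 1 + 2 = -2  ✗
2 ≤ 2 ≤ 4 (triangle on l)
L = 3 + 1 + 2 = 6 (even)

m_sum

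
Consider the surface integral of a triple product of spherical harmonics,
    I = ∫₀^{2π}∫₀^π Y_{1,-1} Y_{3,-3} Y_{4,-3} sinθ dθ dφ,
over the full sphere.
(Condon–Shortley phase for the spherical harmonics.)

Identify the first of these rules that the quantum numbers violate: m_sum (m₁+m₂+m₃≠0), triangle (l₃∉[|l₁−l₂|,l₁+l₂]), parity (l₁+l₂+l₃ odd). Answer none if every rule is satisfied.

m_sum

Σmᵢ = -7  ✗
l₃∈[|l₁−l₂|,l₁+l₂]=[2,4], have l₃=4
Σlᵢ = 8 ⇒ even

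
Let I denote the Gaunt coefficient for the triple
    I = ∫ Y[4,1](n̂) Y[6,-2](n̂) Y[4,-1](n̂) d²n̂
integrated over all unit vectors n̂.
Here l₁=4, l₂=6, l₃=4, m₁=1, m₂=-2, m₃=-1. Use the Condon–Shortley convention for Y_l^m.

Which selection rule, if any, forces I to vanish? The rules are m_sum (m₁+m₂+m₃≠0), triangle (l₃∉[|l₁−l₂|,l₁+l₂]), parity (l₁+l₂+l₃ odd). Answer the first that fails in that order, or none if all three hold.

m₁+m₂+m₃ = 1 − 2 − 1 = -2  ✗
triangle: |4−6|=2 ≤ l₃=4 ≤ 4+6=10
parity: l₁+l₂+l₃ = 14 is even

m_sum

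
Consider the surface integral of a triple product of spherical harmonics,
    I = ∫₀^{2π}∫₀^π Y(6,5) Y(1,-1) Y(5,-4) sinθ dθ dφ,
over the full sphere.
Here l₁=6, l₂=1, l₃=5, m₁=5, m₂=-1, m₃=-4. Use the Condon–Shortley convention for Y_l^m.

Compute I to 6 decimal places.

Rules hold: Σm=0, L=12 even, 5≤5≤7.
N = 13·3·11 = 429
Δ = 2!·10!·0!/13! = 1/858
Racah Σ t=1..1: t=1:−1/14400 = -1/14400
⇒ 3j(6 1 5; 0 0 0)² = 6/143, sgn +1
Racah Σ t=0..0: t=0:+1/725760 = 1/725760
⇒ 3j(6 1 5; 5 -1 -4)² = 5/78, sgn -1
4πI² = N·(3j₀)²·(3jₘ)² = 15/13
I = -1·√(1.15385/4π) = -0.30301841

-0.303018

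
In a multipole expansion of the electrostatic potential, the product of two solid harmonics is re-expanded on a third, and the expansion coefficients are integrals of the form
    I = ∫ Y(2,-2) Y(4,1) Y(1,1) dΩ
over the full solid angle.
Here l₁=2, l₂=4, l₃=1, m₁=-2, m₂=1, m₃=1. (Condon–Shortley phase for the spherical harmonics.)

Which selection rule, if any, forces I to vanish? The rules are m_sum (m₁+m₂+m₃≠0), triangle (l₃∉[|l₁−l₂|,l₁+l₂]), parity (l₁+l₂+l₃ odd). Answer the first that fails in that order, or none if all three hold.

azimuthal sum: -2 + 1 + 1 = 0  ✓
2 ≤ 1 ≤ 6 (triangle on l)  ✗
L = 2 + 4 + 1 = 7 (odd)

triangle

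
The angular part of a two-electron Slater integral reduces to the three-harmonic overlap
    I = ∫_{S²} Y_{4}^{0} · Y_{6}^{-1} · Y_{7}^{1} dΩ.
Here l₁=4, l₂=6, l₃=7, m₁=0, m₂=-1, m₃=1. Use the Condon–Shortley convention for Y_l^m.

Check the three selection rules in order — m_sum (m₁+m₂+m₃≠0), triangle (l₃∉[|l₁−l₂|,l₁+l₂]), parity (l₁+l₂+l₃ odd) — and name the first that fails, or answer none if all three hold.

parity

m₁+m₂+m₃ = 0 − 1 + 1 = 0  ✓
triangle: |4−6|=2 ≤ l₃=7 ≤ 4+6=10  ✓
parity: l₁+l₂+l₃ = 17 is odd  ✗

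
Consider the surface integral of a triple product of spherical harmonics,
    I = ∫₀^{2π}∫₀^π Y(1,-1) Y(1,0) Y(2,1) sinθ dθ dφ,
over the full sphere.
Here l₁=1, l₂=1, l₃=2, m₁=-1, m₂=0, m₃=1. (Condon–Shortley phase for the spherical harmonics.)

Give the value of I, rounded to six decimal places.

-0.218510

m-sum 0 ✓  L=4 even ✓  0≤2≤2 ✓
Π(2lᵢ+1) = 3×3×5 = 45
triangle coeff Δ(1,1,2) = 1/30
Σ_t [0,0]: t=0:+1/1 = 1/1
(3j)²=2/15 [(1 1 2; 0 0 0)], sign=+1
Σ_t [0,0]: t=0:+1/2 = 1/2
(3j)²=1/10 [(1 1 2; -1 0 1)], sign=-1
⇒ 4πI² = 3/5
I = (-1)√(3/5/(4π)) = -0.21850969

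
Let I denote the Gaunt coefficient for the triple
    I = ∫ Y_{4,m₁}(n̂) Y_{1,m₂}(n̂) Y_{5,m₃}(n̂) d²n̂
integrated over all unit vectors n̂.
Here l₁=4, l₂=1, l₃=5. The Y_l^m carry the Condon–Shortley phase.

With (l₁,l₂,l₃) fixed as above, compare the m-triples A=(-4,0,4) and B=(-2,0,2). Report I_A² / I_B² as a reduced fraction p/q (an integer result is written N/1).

3/7

l's match ⇒ only the (l;m) 3-j factors differ between A and B.
A: triangle coeff Δ(4,1,5) = 1/495; Σ_t [0,0]: t=0:+1/40320 = 1/40320; (3j)²=1/55 [(4 1 5; -4 0 4)], sign=-1
B: triangle coeff Δ(4,1,5) = 1/495; Σ_t [0,0]: t=0:+1/1440 = 1/1440; (3j)²=7/165 [(4 1 5; -2 0 2)], sign=-1
I_A²/I_B² = (1/55)/(7/165) = 3/7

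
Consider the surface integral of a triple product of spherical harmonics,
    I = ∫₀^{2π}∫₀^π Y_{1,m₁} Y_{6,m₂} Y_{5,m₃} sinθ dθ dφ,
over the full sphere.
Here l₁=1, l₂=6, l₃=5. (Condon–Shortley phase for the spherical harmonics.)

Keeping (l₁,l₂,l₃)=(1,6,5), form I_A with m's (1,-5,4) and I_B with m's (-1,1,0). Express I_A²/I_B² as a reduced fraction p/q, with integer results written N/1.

Same 1,6,5: normalisation and zero-m 3j drop out of the ratio.
A: Δ: 2! 0! 10! / 13! → 1/858; sum: t=0:+1/725760 = 1/725760; 3j²(1 6 5; 1 -5 4) = Δ·Π!·Σ² = 5/78  (sign -1)
B: Δ: 2! 0! 10! / 13! → 1/858; sum: t=2:+1/28800 = 1/28800; 3j²(1 6 5; -1 1 0) = Δ·Π!·Σ² = 7/286  (sign -1)
I_A²/I_B² = (5/78)/(7/286) = 55/21

55/21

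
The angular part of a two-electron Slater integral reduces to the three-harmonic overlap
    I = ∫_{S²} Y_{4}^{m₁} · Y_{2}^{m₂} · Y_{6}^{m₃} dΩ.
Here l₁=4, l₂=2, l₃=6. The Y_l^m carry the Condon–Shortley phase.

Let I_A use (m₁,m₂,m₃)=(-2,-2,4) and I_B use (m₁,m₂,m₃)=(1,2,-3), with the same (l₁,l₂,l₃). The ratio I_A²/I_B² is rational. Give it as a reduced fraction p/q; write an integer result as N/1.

Same 4,2,6: normalisation and zero-m 3j drop out of the ratio.
A: Δ: 0! 8! 4! / 13! → 1/6435; sum: t=0:+1/34560 = 1/34560; 3j²(4 2 6; -2 -2 4) = Δ·Π!·Σ² = 14/429  (sign +1)
B: Δ: 0! 8! 4! / 13! → 1/6435; sum: t=0:+1/17280 = 1/17280; 3j²(4 2 6; 1 2 -3) = Δ·Π!·Σ² = 14/715  (sign -1)
I_A²/I_B² = (14/429)/(14/715) = 5/3

5/3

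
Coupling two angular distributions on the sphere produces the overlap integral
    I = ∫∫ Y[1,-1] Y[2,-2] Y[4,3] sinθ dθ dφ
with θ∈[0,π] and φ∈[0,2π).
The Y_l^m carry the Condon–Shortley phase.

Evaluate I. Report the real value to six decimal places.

0.000000

l₃=4 ∉ [1,3] — triangle fails ⇒ I = 0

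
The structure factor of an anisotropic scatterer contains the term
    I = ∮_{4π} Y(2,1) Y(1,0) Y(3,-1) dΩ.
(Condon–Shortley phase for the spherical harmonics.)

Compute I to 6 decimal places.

-0.233597

Rules hold: Σm=0, L=6 even, 1≤3≤3.
N = 5·3·7 = 105
Δ = 0!·4!·2!/7! = 1/105
Racah Σ t=0..0: t=0:+1/4 = 1/4
⇒ 3j(2 1 3; 0 0 0)² = 3/35, sgn -1
Racah Σ t=0..0: t=0:+1/6 = 1/6
⇒ 3j(2 1 3; 1 0 -1)² = 8/105, sgn +1
4πI² = N·(3j₀)²·(3jₘ)² = 24/35
I = -1·√(0.685714/4π) = -0.23359668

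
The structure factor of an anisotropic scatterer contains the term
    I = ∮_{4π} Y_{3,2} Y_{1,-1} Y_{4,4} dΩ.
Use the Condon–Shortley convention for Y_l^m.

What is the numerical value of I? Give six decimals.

2 − 1 + 4 = 5 ≠ 0: azimuthal integral kills it; I = 0

0.000000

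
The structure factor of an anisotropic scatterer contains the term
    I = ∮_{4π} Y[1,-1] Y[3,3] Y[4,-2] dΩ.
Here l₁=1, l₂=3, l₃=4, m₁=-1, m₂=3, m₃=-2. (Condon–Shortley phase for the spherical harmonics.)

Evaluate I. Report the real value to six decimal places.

Checks pass: Σm=0; 8 even; l₃=4∈[2,4].
(2·1+1)(2·3+1)(2·4+1) = 189
Δ: 0! 2! 6! / 9! → 1/252
sum: t=0:+1/36 = 1/36
3j²(1 3 4; 0 0 0) = Δ·Π!·Σ² = 4/63  (sign +1)
sum: t=0:+1/1440 = 1/1440
3j²(1 3 4; -1 3 -2) = Δ·Π!·Σ² = 1/252  (sign +1)
combine: 4πI² = 189·4/63·1/252 = 1/21
take √, sign +1: I = 0.06155813

0.061558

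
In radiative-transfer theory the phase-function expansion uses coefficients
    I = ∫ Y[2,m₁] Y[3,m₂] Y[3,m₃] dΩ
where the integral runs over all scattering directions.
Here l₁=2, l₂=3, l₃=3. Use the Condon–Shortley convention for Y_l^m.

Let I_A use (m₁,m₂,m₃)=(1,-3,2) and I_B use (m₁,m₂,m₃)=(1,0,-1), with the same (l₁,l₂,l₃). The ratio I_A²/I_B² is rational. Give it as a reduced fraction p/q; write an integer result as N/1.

25/2

l's match ⇒ only the (l;m) 3-j factors differ between A and B.
A: triangle coeff Δ(2,3,3) = 1/3780; Σ_t [0,0]: t=0:+1/48 = 1/48; (3j)²=5/84 [(2 3 3; 1 -3 2)], sign=-1
B: triangle coeff Δ(2,3,3) = 1/3780; Σ_t [0,1]: t=0:+1/12 t=1:−1/8 = -1/24; (3j)²=1/210 [(2 3 3; 1 0 -1)], sign=-1
I_A²/I_B² = (5/84)/(1/210) = 25/2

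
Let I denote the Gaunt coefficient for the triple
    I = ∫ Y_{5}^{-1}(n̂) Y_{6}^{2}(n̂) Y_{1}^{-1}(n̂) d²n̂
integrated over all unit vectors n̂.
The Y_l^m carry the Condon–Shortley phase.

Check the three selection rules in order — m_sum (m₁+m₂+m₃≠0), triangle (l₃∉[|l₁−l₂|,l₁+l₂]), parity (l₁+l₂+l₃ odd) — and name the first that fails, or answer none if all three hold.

none

m₁+m₂+m₃ = -1 + 2 − 1 = 0  ✓
triangle: |5−6|=1 ≤ l₃=1 ≤ 5+6=11  ✓
parity: l₁+l₂+l₃ = 12 is even  ✓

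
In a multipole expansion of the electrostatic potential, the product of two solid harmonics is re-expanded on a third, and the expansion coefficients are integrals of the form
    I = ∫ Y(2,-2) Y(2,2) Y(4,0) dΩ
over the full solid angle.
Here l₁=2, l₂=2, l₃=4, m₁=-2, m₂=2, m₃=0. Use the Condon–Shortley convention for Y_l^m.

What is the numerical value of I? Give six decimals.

Checks pass: Σm=0; 8 even; l₃=4∈[0,4].
(2·2+1)(2·2+1)(2·4+1) = 225
Δ: 0! 4! 4! / 9! → 1/630
sum: t=0:+1/16 = 1/16
3j²(2 2 4; 0 0 0) = Δ·Π!·Σ² = 2/35  (sign +1)
sum: t=0:+1/576 = 1/576
3j²(2 2 4; -2 2 0) = Δ·Π!·Σ² = 1/630  (sign +1)
combine: 4πI² = 225·2/35·1/630 = 1/49
take √, sign +1: I = 0.04029926

0.040299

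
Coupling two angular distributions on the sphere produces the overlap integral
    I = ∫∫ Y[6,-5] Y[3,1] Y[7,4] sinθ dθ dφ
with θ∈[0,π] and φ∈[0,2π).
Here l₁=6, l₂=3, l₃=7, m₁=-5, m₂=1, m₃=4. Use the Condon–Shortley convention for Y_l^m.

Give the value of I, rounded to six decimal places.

-0.173403

Checks pass: Σm=0; 16 even; l₃=7∈[3,9].
(2·6+1)(2·3+1)(2·7+1) = 1365
Δ: 2! 10! 4! / 17! → 1/2042040
sum: t=0:+1/207360 t=1:−1/57600 t=2:+1/207360 = -1/129600
3j²(6 3 7; 0 0 0) = Δ·Π!·Σ² = 168/12155  (sign +1)
sum: t=1:−1/21772800 t=2:+1/2903040 = 13/43545600
3j²(6 3 7; -5 1 4) = Δ·Π!·Σ² = 143/7140  (sign -1)
combine: 4πI² = 1365·168/12155·143/7140 = 546/1445
take √, sign -1: I = -0.17340334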